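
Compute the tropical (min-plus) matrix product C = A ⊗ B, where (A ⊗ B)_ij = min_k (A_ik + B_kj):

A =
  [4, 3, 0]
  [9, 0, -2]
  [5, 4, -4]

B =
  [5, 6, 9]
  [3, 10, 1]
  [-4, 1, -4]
A ⊗ B =
  [-4, 1, -4]
  [-6, -1, -6]
  [-8, -3, -8]

Apply the min-plus product entry-by-entry:
  C[0][0] = min over k of (A[0][0] + B[0][0] = 4 + 5 = 9, A[0][1] + B[1][0] = 3 + 3 = 6, A[0][2] + B[2][0] = 0 + -4 = -4) = -4 (attained at k = 2)
  C[0][1] = min over k of (A[0][0] + B[0][1] = 4 + 6 = 10, A[0][1] + B[1][1] = 3 + 10 = 13, A[0][2] + B[2][1] = 0 + 1 = 1) = 1 (attained at k = 2)
  C[0][2] = min over k of (A[0][0] + B[0][2] = 4 + 9 = 13, A[0][1] + B[1][2] = 3 + 1 = 4, A[0][2] + B[2][2] = 0 + -4 = -4) = -4 (attained at k = 2)
  C[1][0] = min over k of (A[1][0] + B[0][0] = 9 + 5 = 14, A[1][1] + B[1][0] = 0 + 3 = 3, A[1][2] + B[2][0] = -2 + -4 = -6) = -6 (attained at k = 2)
  C[1][1] = min over k of (A[1][0] + B[0][1] = 9 + 6 = 15, A[1][1] + B[1][1] = 0 + 10 = 10, A[1][2] + B[2][1] = -2 + 1 = -1) = -1 (attained at k = 2)
  C[1][2] = min over k of (A[1][0] + B[0][2] = 9 + 9 = 18, A[1][1] + B[1][2] = 0 + 1 = 1, A[1][2] + B[2][2] = -2 + -4 = -6) = -6 (attained at k = 2)
  C[2][0] = min over k of (A[2][0] + B[0][0] = 5 + 5 = 10, A[2][1] + B[1][0] = 4 + 3 = 7, A[2][2] + B[2][0] = -4 + -4 = -8) = -8 (attained at k = 2)
  C[2][1] = min over k of (A[2][0] + B[0][1] = 5 + 6 = 11, A[2][1] + B[1][1] = 4 + 10 = 14, A[2][2] + B[2][1] = -4 + 1 = -3) = -3 (attained at k = 2)
  C[2][2] = min over k of (A[2][0] + B[0][2] = 5 + 9 = 14, A[2][1] + B[1][2] = 4 + 1 = 5, A[2][2] + B[2][2] = -4 + -4 = -8) = -8 (attained at k = 2)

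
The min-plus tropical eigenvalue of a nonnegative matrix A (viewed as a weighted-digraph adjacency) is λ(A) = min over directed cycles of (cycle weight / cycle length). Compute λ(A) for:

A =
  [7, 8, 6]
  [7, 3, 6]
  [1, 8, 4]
λ(A) = 3

Enumerate directed cycles and compute their means (weight / length). Sample:
  cycle 0 → 0: weight = 7, length = 1, mean = 7/1 ≈ 7.000
  cycle 1 → 1: weight = 3, length = 1, mean = 3/1 ≈ 3.000
  cycle 2 → 2: weight = 4, length = 1, mean = 4/1 ≈ 4.000
  cycle 0 → 1 → 0: weight = 15, length = 2, mean = 15/2 ≈ 7.500
  cycle 0 → 2 → 0: weight = 7, length = 2, mean = 7/2 ≈ 3.500
  cycle 1 → 0 → 1: weight = 15, length = 2, mean = 15/2 ≈ 7.500
Minimum mean = 3.000, attained e.g. along the cycle 1 → 1 with weight 3 and length 1. So λ(A) = 3/1 = 3.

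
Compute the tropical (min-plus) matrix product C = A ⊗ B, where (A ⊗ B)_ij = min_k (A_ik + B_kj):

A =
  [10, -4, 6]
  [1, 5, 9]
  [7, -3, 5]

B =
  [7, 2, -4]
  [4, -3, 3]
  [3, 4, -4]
A ⊗ B =
  [0, -7, -1]
  [8, 2, -3]
  [1, -6, 0]

Apply the min-plus product entry-by-entry:
  C[0][0] = min over k of (A[0][0] + B[0][0] = 10 + 7 = 17, A[0][1] + B[1][0] = -4 + 4 = 0, A[0][2] + B[2][0] = 6 + 3 = 9) = 0 (attained at k = 1)
  C[0][1] = min over k of (A[0][0] + B[0][1] = 10 + 2 = 12, A[0][1] + B[1][1] = -4 + -3 = -7, A[0][2] + B[2][1] = 6 + 4 = 10) = -7 (attained at k = 1)
  C[0][2] = min over k of (A[0][0] + B[0][2] = 10 + -4 = 6, A[0][1] + B[1][2] = -4 + 3 = -1, A[0][2] + B[2][2] = 6 + -4 = 2) = -1 (attained at k = 1)
  C[1][0] = min over k of (A[1][0] + B[0][0] = 1 + 7 = 8, A[1][1] + B[1][0] = 5 + 4 = 9, A[1][2] + B[2][0] = 9 + 3 = 12) = 8 (attained at k = 0)
  C[1][1] = min over k of (A[1][0] + B[0][1] = 1 + 2 = 3, A[1][1] + B[1][1] = 5 + -3 = 2, A[1][2] + B[2][1] = 9 + 4 = 13) = 2 (attained at k = 1)
  C[1][2] = min over k of (A[1][0] + B[0][2] = 1 + -4 = -3, A[1][1] + B[1][2] = 5 + 3 = 8, A[1][2] + B[2][2] = 9 + -4 = 5) = -3 (attained at k = 0)
  C[2][0] = min over k of (A[2][0] + B[0][0] = 7 + 7 = 14, A[2][1] + B[1][0] = -3 + 4 = 1, A[2][2] + B[2][0] = 5 + 3 = 8) = 1 (attained at k = 1)
  C[2][1] = min over k of (A[2][0] + B[0][1] = 7 + 2 = 9, A[2][1] + B[1][1] = -3 + -3 = -6, A[2][2] + B[2][1] = 5 + 4 = 9) = -6 (attained at k = 1)
  C[2][2] = min over k of (A[2][0] + B[0][2] = 7 + -4 = 3, A[2][1] + B[1][2] = -3 + 3 = 0, A[2][2] + B[2][2] = 5 + -4 = 1) = 0 (attained at k = 1)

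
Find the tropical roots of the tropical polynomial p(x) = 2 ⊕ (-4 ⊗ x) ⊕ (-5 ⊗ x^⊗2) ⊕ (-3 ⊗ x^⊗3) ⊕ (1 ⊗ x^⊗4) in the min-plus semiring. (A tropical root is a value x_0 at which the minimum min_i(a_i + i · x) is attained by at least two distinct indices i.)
Roots: {-4, -2, 1, 6}

Each tropical root is a break point of the lower envelope of the lines y = a_i + i · x (there are 5 lines, with slopes 0, 1, ..., 4). Only the lines that attain the minimum somewhere contribute to roots; other lines are dominated. Here the surviving (envelope) indices are i = 4, i = 3, i = 2, i = 1, i = 0.
Intersections between consecutive envelope lines give the roots: for adjacent envelope indices i < j the intersection is x = (a_i − a_j) / (j − i). Reading off the sorted break points: {-4, -2, 1, 6}.
Verification: at each break x_0, at least two indices attain the minimum of min_i(a_i + i · x_0).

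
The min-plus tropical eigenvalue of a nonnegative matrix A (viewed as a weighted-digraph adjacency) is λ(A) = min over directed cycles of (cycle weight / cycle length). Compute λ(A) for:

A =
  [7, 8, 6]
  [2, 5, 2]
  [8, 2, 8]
λ(A) = 2

Enumerate directed cycles and compute their means (weight / length). Sample:
  cycle 0 → 0: weight = 7, length = 1, mean = 7/1 ≈ 7.000
  cycle 1 → 1: weight = 5, length = 1, mean = 5/1 ≈ 5.000
  cycle 2 → 2: weight = 8, length = 1, mean = 8/1 ≈ 8.000
  cycle 0 → 1 → 0: weight = 10, length = 2, mean = 10/2 ≈ 5.000
  cycle 0 → 2 → 0: weight = 14, length = 2, mean = 14/2 ≈ 7.000
  cycle 1 → 0 → 1: weight = 10, length = 2, mean = 10/2 ≈ 5.000
Minimum mean = 2.000, attained e.g. along the cycle 1 → 2 → 1 with weight 4 and length 2. So λ(A) = 4/2 = 2.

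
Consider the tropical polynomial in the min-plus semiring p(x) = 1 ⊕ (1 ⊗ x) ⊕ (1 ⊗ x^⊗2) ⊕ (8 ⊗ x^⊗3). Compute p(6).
p(6) = 1

A tropical monomial a ⊗ x^⊗i evaluates to a + i · x. Evaluating each term at x = 6:
  Term 0 contributes 1 + 0 · 6 = 1
  Term 1 contributes 1 + 1 · 6 = 7
  Term 2 contributes 1 + 2 · 6 = 13
  Term 3 contributes 8 + 3 · 6 = 26
p(6) = ⊕ of these = min[1, 7, 13, 26] = 1.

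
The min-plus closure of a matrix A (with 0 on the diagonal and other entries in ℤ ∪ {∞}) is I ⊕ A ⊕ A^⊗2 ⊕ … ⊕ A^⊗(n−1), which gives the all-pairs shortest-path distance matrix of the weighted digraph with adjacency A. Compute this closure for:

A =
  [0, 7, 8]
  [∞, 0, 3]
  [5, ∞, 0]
Closure =
  [0, 7, 8]
  [8, 0, 3]
  [5, 12, 0]

This is the Floyd-Warshall all-pairs shortest-path computation. For each intermediate vertex k = 0, 1, …, 2, update dist[i][j] ← min(dist[i][j], dist[i][k] + dist[k][j]). The final matrix gives, for each (i, j), the minimum total weight of any directed path from i to j (possibly empty when i = j).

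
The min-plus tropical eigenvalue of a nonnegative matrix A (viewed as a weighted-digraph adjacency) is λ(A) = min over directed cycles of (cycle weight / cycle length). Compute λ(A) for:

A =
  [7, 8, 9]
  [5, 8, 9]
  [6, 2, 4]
λ(A) = 4

Enumerate directed cycles and compute their means (weight / length). Sample:
  cycle 0 → 0: weight = 7, length = 1, mean = 7/1 ≈ 7.000
  cycle 1 → 1: weight = 8, length = 1, mean = 8/1 ≈ 8.000
  cycle 2 → 2: weight = 4, length = 1, mean = 4/1 ≈ 4.000
  cycle 0 → 1 → 0: weight = 13, length = 2, mean = 13/2 ≈ 6.500
  cycle 0 → 2 → 0: weight = 15, length = 2, mean = 15/2 ≈ 7.500
  cycle 1 → 0 → 1: weight = 13, length = 2, mean = 13/2 ≈ 6.500
Minimum mean = 4.000, attained e.g. along the cycle 2 → 2 with weight 4 and length 1. So λ(A) = 4/1 = 4.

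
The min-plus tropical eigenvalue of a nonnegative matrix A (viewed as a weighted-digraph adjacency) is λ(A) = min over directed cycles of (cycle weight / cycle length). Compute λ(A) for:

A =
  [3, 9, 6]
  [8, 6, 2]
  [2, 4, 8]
λ(A) = 3

Enumerate directed cycles and compute their means (weight / length). Sample:
  cycle 0 → 0: weight = 3, length = 1, mean = 3/1 ≈ 3.000
  cycle 1 → 1: weight = 6, length = 1, mean = 6/1 ≈ 6.000
  cycle 2 → 2: weight = 8, length = 1, mean = 8/1 ≈ 8.000
  cycle 0 → 1 → 0: weight = 17, length = 2, mean = 17/2 ≈ 8.500
  cycle 0 → 2 → 0: weight = 8, length = 2, mean = 8/2 ≈ 4.000
  cycle 1 → 0 → 1: weight = 17, length = 2, mean = 17/2 ≈ 8.500
Minimum mean = 3.000, attained e.g. along the cycle 0 → 0 with weight 3 and length 1. So λ(A) = 3/1 = 3.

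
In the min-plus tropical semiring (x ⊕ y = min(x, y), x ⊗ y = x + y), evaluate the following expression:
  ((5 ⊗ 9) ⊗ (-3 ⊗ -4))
((5 ⊗ 9) ⊗ (-3 ⊗ -4)) = 7

Expand innermost to outermost. Recall ⊕ takes the minimum of its arguments and ⊗ takes their sum. Working out the expression ((5 ⊗ 9) ⊗ (-3 ⊗ -4)) gives 7.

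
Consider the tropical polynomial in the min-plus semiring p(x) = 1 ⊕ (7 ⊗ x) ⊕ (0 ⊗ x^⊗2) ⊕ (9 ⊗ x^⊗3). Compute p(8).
p(8) = 1

A tropical monomial a ⊗ x^⊗i evaluates to a + i · x. Evaluating each term at x = 8:
  Term 0 contributes 1 + 0 · 8 = 1
  Term 1 contributes 7 + 1 · 8 = 15
  Term 2 contributes 0 + 2 · 8 = 16
  Term 3 contributes 9 + 3 · 8 = 33
p(8) = ⊕ of these = min[1, 15, 16, 33] = 1.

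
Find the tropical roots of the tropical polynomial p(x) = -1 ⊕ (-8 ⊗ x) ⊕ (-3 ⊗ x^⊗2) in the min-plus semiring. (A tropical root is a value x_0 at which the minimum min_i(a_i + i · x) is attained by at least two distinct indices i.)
Roots: {-5, 7}

Each tropical root is a break point of the lower envelope of the lines y = a_i + i · x (there are 3 lines, with slopes 0, 1, ..., 2). Only the lines that attain the minimum somewhere contribute to roots; other lines are dominated. Here the surviving (envelope) indices are i = 2, i = 1, i = 0.
Intersections between consecutive envelope lines give the roots: for adjacent envelope indices i < j the intersection is x = (a_i − a_j) / (j − i). Reading off the sorted break points: {-5, 7}.
Verification: at each break x_0, at least two indices attain the minimum of min_i(a_i + i · x_0).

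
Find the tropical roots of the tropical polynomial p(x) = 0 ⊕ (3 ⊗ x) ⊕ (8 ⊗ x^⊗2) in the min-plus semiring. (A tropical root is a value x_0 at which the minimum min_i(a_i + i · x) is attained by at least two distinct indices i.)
Roots: {-5, -3}

Each tropical root is a break point of the lower envelope of the lines y = a_i + i · x (there are 3 lines, with slopes 0, 1, ..., 2). Only the lines that attain the minimum somewhere contribute to roots; other lines are dominated. Here the surviving (envelope) indices are i = 2, i = 1, i = 0.
Intersections between consecutive envelope lines give the roots: for adjacent envelope indices i < j the intersection is x = (a_i − a_j) / (j − i). Reading off the sorted break points: {-5, -3}.
Verification: at each break x_0, at least two indices attain the minimum of min_i(a_i + i · x_0).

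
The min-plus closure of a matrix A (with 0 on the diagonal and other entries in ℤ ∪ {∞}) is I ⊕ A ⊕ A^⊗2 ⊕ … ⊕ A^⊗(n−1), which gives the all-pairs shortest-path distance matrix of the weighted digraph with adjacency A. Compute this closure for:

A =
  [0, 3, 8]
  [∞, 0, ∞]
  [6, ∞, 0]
Closure =
  [0, 3, 8]
  [∞, 0, ∞]
  [6, 9, 0]

This is the Floyd-Warshall all-pairs shortest-path computation. For each intermediate vertex k = 0, 1, …, 2, update dist[i][j] ← min(dist[i][j], dist[i][k] + dist[k][j]). The final matrix gives, for each (i, j), the minimum total weight of any directed path from i to j (possibly empty when i = j).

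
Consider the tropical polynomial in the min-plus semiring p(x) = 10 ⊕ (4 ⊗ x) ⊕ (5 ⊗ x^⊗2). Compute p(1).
p(1) = 5

A tropical monomial a ⊗ x^⊗i evaluates to a + i · x. Evaluating each term at x = 1:
  Term 0 contributes 10 + 0 · 1 = 10
  Term 1 contributes 4 + 1 · 1 = 5
  Term 2 contributes 5 + 2 · 1 = 7
p(1) = ⊕ of these = min[10, 5, 7] = 5.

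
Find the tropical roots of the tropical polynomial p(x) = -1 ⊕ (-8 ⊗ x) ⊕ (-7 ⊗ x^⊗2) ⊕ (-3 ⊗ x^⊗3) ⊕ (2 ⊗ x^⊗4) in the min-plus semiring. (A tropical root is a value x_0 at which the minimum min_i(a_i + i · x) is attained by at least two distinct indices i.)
Roots: {-5, -4, -1, 7}

Each tropical root is a break point of the lower envelope of the lines y = a_i + i · x (there are 5 lines, with slopes 0, 1, ..., 4). Only the lines that attain the minimum somewhere contribute to roots; other lines are dominated. Here the surviving (envelope) indices are i = 4, i = 3, i = 2, i = 1, i = 0.
Intersections between consecutive envelope lines give the roots: for adjacent envelope indices i < j the intersection is x = (a_i − a_j) / (j − i). Reading off the sorted break points: {-5, -4, -1, 7}.
Verification: at each break x_0, at least two indices attain the minimum of min_i(a_i + i · x_0).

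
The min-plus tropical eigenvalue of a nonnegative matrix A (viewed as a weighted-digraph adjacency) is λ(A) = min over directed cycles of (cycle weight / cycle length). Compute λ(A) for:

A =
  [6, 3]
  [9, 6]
λ(A) = 6

Enumerate directed cycles and compute their means (weight / length). Sample:
  cycle 0 → 0: weight = 6, length = 1, mean = 6/1 ≈ 6.000
  cycle 1 → 1: weight = 6, length = 1, mean = 6/1 ≈ 6.000
  cycle 0 → 1 → 0: weight = 12, length = 2, mean = 12/2 ≈ 6.000
  cycle 1 → 0 → 1: weight = 12, length = 2, mean = 12/2 ≈ 6.000
Minimum mean = 6.000, attained e.g. along the cycle 0 → 0 with weight 6 and length 1. So λ(A) = 6/1 = 6.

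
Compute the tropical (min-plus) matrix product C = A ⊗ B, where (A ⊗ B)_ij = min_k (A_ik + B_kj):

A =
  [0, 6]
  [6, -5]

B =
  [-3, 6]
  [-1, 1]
A ⊗ B =
  [-3, 6]
  [-6, -4]

Apply the min-plus product entry-by-entry:
  C[0][0] = min over k of (A[0][0] + B[0][0] = 0 + -3 = -3, A[0][1] + B[1][0] = 6 + -1 = 5) = -3 (attained at k = 0)
  C[0][1] = min over k of (A[0][0] + B[0][1] = 0 + 6 = 6, A[0][1] + B[1][1] = 6 + 1 = 7) = 6 (attained at k = 0)
  C[1][0] = min over k of (A[1][0] + B[0][0] = 6 + -3 = 3, A[1][1] + B[1][0] = -5 + -1 = -6) = -6 (attained at k = 1)
  C[1][1] = min over k of (A[1][0] + B[0][1] = 6 + 6 = 12, A[1][1] + B[1][1] = -5 + 1 = -4) = -4 (attained at k = 1)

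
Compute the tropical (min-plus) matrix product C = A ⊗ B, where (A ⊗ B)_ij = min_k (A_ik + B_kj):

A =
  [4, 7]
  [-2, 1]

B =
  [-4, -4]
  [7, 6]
A ⊗ B =
  [0, 0]
  [-6, -6]

Apply the min-plus product entry-by-entry:
  C[0][0] = min over k of (A[0][0] + B[0][0] = 4 + -4 = 0, A[0][1] + B[1][0] = 7 + 7 = 14) = 0 (attained at k = 0)
  C[0][1] = min over k of (A[0][0] + B[0][1] = 4 + -4 = 0, A[0][1] + B[1][1] = 7 + 6 = 13) = 0 (attained at k = 0)
  C[1][0] = min over k of (A[1][0] + B[0][0] = -2 + -4 = -6, A[1][1] + B[1][0] = 1 + 7 = 8) = -6 (attained at k = 0)
  C[1][1] = min over k of (A[1][0] + B[0][1] = -2 + -4 = -6, A[1][1] + B[1][1] = 1 + 6 = 7) = -6 (attained at k = 0)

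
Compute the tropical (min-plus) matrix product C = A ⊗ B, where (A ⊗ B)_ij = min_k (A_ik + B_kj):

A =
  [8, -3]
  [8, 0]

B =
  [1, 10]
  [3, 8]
A ⊗ B =
  [0, 5]
  [3, 8]

Apply the min-plus product entry-by-entry:
  C[0][0] = min over k of (A[0][0] + B[0][0] = 8 + 1 = 9, A[0][1] + B[1][0] = -3 + 3 = 0) = 0 (attained at k = 1)
  C[0][1] = min over k of (A[0][0] + B[0][1] = 8 + 10 = 18, A[0][1] + B[1][1] = -3 + 8 = 5) = 5 (attained at k = 1)
  C[1][0] = min over k of (A[1][0] + B[0][0] = 8 + 1 = 9, A[1][1] + B[1][0] = 0 + 3 = 3) = 3 (attained at k = 1)
  C[1][1] = min over k of (A[1][0] + B[0][1] = 8 + 10 = 18, A[1][1] + B[1][1] = 0 + 8 = 8) = 8 (attained at k = 1)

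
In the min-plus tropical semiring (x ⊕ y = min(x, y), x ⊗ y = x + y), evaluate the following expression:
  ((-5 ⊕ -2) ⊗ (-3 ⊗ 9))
((-5 ⊕ -2) ⊗ (-3 ⊗ 9)) = 1

Expand innermost to outermost. Recall ⊕ takes the minimum of its arguments and ⊗ takes their sum. Working out the expression ((-5 ⊕ -2) ⊗ (-3 ⊗ 9)) gives 1.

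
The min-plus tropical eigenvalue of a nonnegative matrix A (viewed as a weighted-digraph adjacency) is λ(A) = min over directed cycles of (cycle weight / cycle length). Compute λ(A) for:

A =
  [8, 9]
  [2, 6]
λ(A) = 11/2

Enumerate directed cycles and compute their means (weight / length). Sample:
  cycle 0 → 0: weight = 8, length = 1, mean = 8/1 ≈ 8.000
  cycle 1 → 1: weight = 6, length = 1, mean = 6/1 ≈ 6.000
  cycle 0 → 1 → 0: weight = 11, length = 2, mean = 11/2 ≈ 5.500
  cycle 1 → 0 → 1: weight = 11, length = 2, mean = 11/2 ≈ 5.500
Minimum mean = 5.500, attained e.g. along the cycle 0 → 1 → 0 with weight 11 and length 2. So λ(A) = 11/2 = 11/2.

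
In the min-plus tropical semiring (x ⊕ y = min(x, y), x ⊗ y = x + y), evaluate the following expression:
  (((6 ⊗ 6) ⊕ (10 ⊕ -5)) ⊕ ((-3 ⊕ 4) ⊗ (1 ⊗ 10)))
(((6 ⊗ 6) ⊕ (10 ⊕ -5)) ⊕ ((-3 ⊕ 4) ⊗ (1 ⊗ 10))) = -5

Expand innermost to outermost. Recall ⊕ takes the minimum of its arguments and ⊗ takes their sum. Working out the expression (((6 ⊗ 6) ⊕ (10 ⊕ -5)) ⊕ ((-3 ⊕ 4) ⊗ (1 ⊗ 10))) gives -5.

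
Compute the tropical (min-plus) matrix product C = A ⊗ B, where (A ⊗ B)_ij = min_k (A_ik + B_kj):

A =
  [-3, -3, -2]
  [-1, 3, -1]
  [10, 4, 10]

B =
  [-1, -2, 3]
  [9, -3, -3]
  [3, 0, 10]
A ⊗ B =
  [-4, -6, -6]
  [-2, -3, 0]
  [9, 1, 1]

Apply the min-plus product entry-by-entry:
  C[0][0] = min over k of (A[0][0] + B[0][0] = -3 + -1 = -4, A[0][1] + B[1][0] = -3 + 9 = 6, A[0][2] + B[2][0] = -2 + 3 = 1) = -4 (attained at k = 0)
  C[0][1] = min over k of (A[0][0] + B[0][1] = -3 + -2 = -5, A[0][1] + B[1][1] = -3 + -3 = -6, A[0][2] + B[2][1] = -2 + 0 = -2) = -6 (attained at k = 1)
  C[0][2] = min over k of (A[0][0] + B[0][2] = -3 + 3 = 0, A[0][1] + B[1][2] = -3 + -3 = -6, A[0][2] + B[2][2] = -2 + 10 = 8) = -6 (attained at k = 1)
  C[1][0] = min over k of (A[1][0] + B[0][0] = -1 + -1 = -2, A[1][1] + B[1][0] = 3 + 9 = 12, A[1][2] + B[2][0] = -1 + 3 = 2) = -2 (attained at k = 0)
  C[1][1] = min over k of (A[1][0] + B[0][1] = -1 + -2 = -3, A[1][1] + B[1][1] = 3 + -3 = 0, A[1][2] + B[2][1] = -1 + 0 = -1) = -3 (attained at k = 0)
  C[1][2] = min over k of (A[1][0] + B[0][2] = -1 + 3 = 2, A[1][1] + B[1][2] = 3 + -3 = 0, A[1][2] + B[2][2] = -1 + 10 = 9) = 0 (attained at k = 1)
  C[2][0] = min over k of (A[2][0] + B[0][0] = 10 + -1 = 9, A[2][1] + B[1][0] = 4 + 9 = 13, A[2][2] + B[2][0] = 10 + 3 = 13) = 9 (attained at k = 0)
  C[2][1] = min over k of (A[2][0] + B[0][1] = 10 + -2 = 8, A[2][1] + B[1][1] = 4 + -3 = 1, A[2][2] + B[2][1] = 10 + 0 = 10) = 1 (attained at k = 1)
  C[2][2] = min over k of (A[2][0] + B[0][2] = 10 + 3 = 13, A[2][1] + B[1][2] = 4 + -3 = 1, A[2][2] + B[2][2] = 10 + 10 = 20) = 1 (attained at k = 1)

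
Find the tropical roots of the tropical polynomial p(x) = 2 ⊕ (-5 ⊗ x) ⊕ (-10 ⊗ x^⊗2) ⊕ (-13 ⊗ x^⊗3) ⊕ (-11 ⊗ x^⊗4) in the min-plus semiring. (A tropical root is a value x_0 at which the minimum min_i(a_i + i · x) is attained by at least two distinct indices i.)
Roots: {-2, 3, 5, 7}

Each tropical root is a break point of the lower envelope of the lines y = a_i + i · x (there are 5 lines, with slopes 0, 1, ..., 4). Only the lines that attain the minimum somewhere contribute to roots; other lines are dominated. Here the surviving (envelope) indices are i = 4, i = 3, i = 2, i = 1, i = 0.
Intersections between consecutive envelope lines give the roots: for adjacent envelope indices i < j the intersection is x = (a_i − a_j) / (j − i). Reading off the sorted break points: {-2, 3, 5, 7}.
Verification: at each break x_0, at least two indices attain the minimum of min_i(a_i + i · x_0).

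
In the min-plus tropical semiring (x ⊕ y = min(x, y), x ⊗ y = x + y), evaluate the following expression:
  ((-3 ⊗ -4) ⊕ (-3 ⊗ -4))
((-3 ⊗ -4) ⊕ (-3 ⊗ -4)) = -7

Expand innermost to outermost. Recall ⊕ takes the minimum of its arguments and ⊗ takes their sum. Working out the expression ((-3 ⊗ -4) ⊕ (-3 ⊗ -4)) gives -7.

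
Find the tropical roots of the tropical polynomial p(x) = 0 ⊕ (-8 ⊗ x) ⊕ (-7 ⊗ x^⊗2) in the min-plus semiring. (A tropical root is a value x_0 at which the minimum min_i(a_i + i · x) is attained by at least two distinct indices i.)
Roots: {-1, 8}

Each tropical root is a break point of the lower envelope of the lines y = a_i + i · x (there are 3 lines, with slopes 0, 1, ..., 2). Only the lines that attain the minimum somewhere contribute to roots; other lines are dominated. Here the surviving (envelope) indices are i = 2, i = 1, i = 0.
Intersections between consecutive envelope lines give the roots: for adjacent envelope indices i < j the intersection is x = (a_i − a_j) / (j − i). Reading off the sorted break points: {-1, 8}.
Verification: at each break x_0, at least two indices attain the minimum of min_i(a_i + i · x_0).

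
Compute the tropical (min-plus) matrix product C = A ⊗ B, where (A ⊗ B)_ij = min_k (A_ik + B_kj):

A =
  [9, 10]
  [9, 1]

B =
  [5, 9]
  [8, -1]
A ⊗ B =
  [14, 9]
  [9, 0]

Apply the min-plus product entry-by-entry:
  C[0][0] = min over k of (A[0][0] + B[0][0] = 9 + 5 = 14, A[0][1] + B[1][0] = 10 + 8 = 18) = 14 (attained at k = 0)
  C[0][1] = min over k of (A[0][0] + B[0][1] = 9 + 9 = 18, A[0][1] + B[1][1] = 10 + -1 = 9) = 9 (attained at k = 1)
  C[1][0] = min over k of (A[1][0] + B[0][0] = 9 + 5 = 14, A[1][1] + B[1][0] = 1 + 8 = 9) = 9 (attained at k = 1)
  C[1][1] = min over k of (A[1][0] + B[0][1] = 9 + 9 = 18, A[1][1] + B[1][1] = 1 + -1 = 0) = 0 (attained at k = 1)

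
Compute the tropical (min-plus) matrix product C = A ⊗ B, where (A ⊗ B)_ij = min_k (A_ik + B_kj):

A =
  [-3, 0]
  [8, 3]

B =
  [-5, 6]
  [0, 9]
A ⊗ B =
  [-8, 3]
  [3, 12]

Apply the min-plus product entry-by-entry:
  C[0][0] = min over k of (A[0][0] + B[0][0] = -3 + -5 = -8, A[0][1] + B[1][0] = 0 + 0 = 0) = -8 (attained at k = 0)
  C[0][1] = min over k of (A[0][0] + B[0][1] = -3 + 6 = 3, A[0][1] + B[1][1] = 0 + 9 = 9) = 3 (attained at k = 0)
  C[1][0] = min over k of (A[1][0] + B[0][0] = 8 + -5 = 3, A[1][1] + B[1][0] = 3 + 0 = 3) = 3 (attained at k = 0)
  C[1][1] = min over k of (A[1][0] + B[0][1] = 8 + 6 = 14, A[1][1] + B[1][1] = 3 + 9 = 12) = 12 (attained at k = 1)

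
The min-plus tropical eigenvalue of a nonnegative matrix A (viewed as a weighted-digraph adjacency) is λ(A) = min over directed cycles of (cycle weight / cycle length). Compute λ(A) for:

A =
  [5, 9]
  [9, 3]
λ(A) = 3

Enumerate directed cycles and compute their means (weight / length). Sample:
  cycle 0 → 0: weight = 5, length = 1, mean = 5/1 ≈ 5.000
  cycle 1 → 1: weight = 3, length = 1, mean = 3/1 ≈ 3.000
  cycle 0 → 1 → 0: weight = 18, length = 2, mean = 18/2 ≈ 9.000
  cycle 1 → 0 → 1: weight = 18, length = 2, mean = 18/2 ≈ 9.000
Minimum mean = 3.000, attained e.g. along the cycle 1 → 1 with weight 3 and length 1. So λ(A) = 3/1 = 3.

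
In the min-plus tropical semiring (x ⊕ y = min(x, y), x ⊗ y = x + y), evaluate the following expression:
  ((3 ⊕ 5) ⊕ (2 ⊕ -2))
((3 ⊕ 5) ⊕ (2 ⊕ -2)) = -2

Expand innermost to outermost. Recall ⊕ takes the minimum of its arguments and ⊗ takes their sum. Working out the expression ((3 ⊕ 5) ⊕ (2 ⊕ -2)) gives -2.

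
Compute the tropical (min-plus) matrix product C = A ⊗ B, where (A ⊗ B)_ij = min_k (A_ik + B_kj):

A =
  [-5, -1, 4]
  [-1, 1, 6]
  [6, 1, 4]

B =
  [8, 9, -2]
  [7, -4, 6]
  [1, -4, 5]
A ⊗ B =
  [3, -5, -7]
  [7, -3, -3]
  [5, -3, 4]

Apply the min-plus product entry-by-entry:
  C[0][0] = min over k of (A[0][0] + B[0][0] = -5 + 8 = 3, A[0][1] + B[1][0] = -1 + 7 = 6, A[0][2] + B[2][0] = 4 + 1 = 5) = 3 (attained at k = 0)
  C[0][1] = min over k of (A[0][0] + B[0][1] = -5 + 9 = 4, A[0][1] + B[1][1] = -1 + -4 = -5, A[0][2] + B[2][1] = 4 + -4 = 0) = -5 (attained at k = 1)
  C[0][2] = min over k of (A[0][0] + B[0][2] = -5 + -2 = -7, A[0][1] + B[1][2] = -1 + 6 = 5, A[0][2] + B[2][2] = 4 + 5 = 9) = -7 (attained at k = 0)
  C[1][0] = min over k of (A[1][0] + B[0][0] = -1 + 8 = 7, A[1][1] + B[1][0] = 1 + 7 = 8, A[1][2] + B[2][0] = 6 + 1 = 7) = 7 (attained at k = 0)
  C[1][1] = min over k of (A[1][0] + B[0][1] = -1 + 9 = 8, A[1][1] + B[1][1] = 1 + -4 = -3, A[1][2] + B[2][1] = 6 + -4 = 2) = -3 (attained at k = 1)
  C[1][2] = min over k of (A[1][0] + B[0][2] = -1 + -2 = -3, A[1][1] + B[1][2] = 1 + 6 = 7, A[1][2] + B[2][2] = 6 + 5 = 11) = -3 (attained at k = 0)
  C[2][0] = min over k of (A[2][0] + B[0][0] = 6 + 8 = 14, A[2][1] + B[1][0] = 1 + 7 = 8, A[2][2] + B[2][0] = 4 + 1 = 5) = 5 (attained at k = 2)
  C[2][1] = min over k of (A[2][0] + B[0][1] = 6 + 9 = 15, A[2][1] + B[1][1] = 1 + -4 = -3, A[2][2] + B[2][1] = 4 + -4 = 0) = -3 (attained at k = 1)
  C[2][2] = min over k of (A[2][0] + B[0][2] = 6 + -2 = 4, A[2][1] + B[1][2] = 1 + 6 = 7, A[2][2] + B[2][2] = 4 + 5 = 9) = 4 (attained at k = 0)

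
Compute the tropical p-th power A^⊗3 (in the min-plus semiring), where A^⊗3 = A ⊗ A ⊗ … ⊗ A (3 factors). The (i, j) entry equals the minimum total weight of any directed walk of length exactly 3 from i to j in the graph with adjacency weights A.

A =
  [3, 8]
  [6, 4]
A^⊗3 =
  [9, 14]
  [12, 12]

Each entry (A^⊗3)_ij equals the minimum over all length-3 walks i = v_0 → v_1 → … → v_3 = j of Σ_t A[v_t][v_{t+1}]. For example, for (i, j) = (0, 1) we minimise over 4 possible intermediate vertex sequences; the minimum is 14, attained along the walk 0 → 0 → 0 → 1.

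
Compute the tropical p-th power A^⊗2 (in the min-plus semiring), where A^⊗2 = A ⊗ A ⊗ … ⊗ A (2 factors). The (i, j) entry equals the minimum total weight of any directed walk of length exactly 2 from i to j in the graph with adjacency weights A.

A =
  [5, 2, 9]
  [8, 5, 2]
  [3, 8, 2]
A^⊗2 =
  [10, 7, 4]
  [5, 10, 4]
  [5, 5, 4]

Each entry (A^⊗2)_ij equals the minimum over all length-2 walks i = v_0 → v_1 → … → v_2 = j of Σ_t A[v_t][v_{t+1}]. For example, for (i, j) = (0, 2) we minimise over 3 possible intermediate vertex sequences; the minimum is 4, attained along the walk 0 → 1 → 2.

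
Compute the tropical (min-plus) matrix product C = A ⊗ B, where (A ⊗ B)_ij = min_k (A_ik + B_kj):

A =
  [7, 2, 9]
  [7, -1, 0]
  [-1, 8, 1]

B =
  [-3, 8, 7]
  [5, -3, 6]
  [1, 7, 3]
A ⊗ B =
  [4, -1, 8]
  [1, -4, 3]
  [-4, 5, 4]

Apply the min-plus product entry-by-entry:
  C[0][0] = min over k of (A[0][0] + B[0][0] = 7 + -3 = 4, A[0][1] + B[1][0] = 2 + 5 = 7, A[0][2] + B[2][0] = 9 + 1 = 10) = 4 (attained at k = 0)
  C[0][1] = min over k of (A[0][0] + B[0][1] = 7 + 8 = 15, A[0][1] + B[1][1] = 2 + -3 = -1, A[0][2] + B[2][1] = 9 + 7 = 16) = -1 (attained at k = 1)
  C[0][2] = min over k of (A[0][0] + B[0][2] = 7 + 7 = 14, A[0][1] + B[1][2] = 2 + 6 = 8, A[0][2] + B[2][2] = 9 + 3 = 12) = 8 (attained at k = 1)
  C[1][0] = min over k of (A[1][0] + B[0][0] = 7 + -3 = 4, A[1][1] + B[1][0] = -1 + 5 = 4, A[1][2] + B[2][0] = 0 + 1 = 1) = 1 (attained at k = 2)
  C[1][1] = min over k of (A[1][0] + B[0][1] = 7 + 8 = 15, A[1][1] + B[1][1] = -1 + -3 = -4, A[1][2] + B[2][1] = 0 + 7 = 7) = -4 (attained at k = 1)
  C[1][2] = min over k of (A[1][0] + B[0][2] = 7 + 7 = 14, A[1][1] + B[1][2] = -1 + 6 = 5, A[1][2] + B[2][2] = 0 + 3 = 3) = 3 (attained at k = 2)
  C[2][0] = min over k of (A[2][0] + B[0][0] = -1 + -3 = -4, A[2][1] + B[1][0] = 8 + 5 = 13, A[2][2] + B[2][0] = 1 + 1 = 2) = -4 (attained at k = 0)
  C[2][1] = min over k of (A[2][0] + B[0][1] = -1 + 8 = 7, A[2][1] + B[1][1] = 8 + -3 = 5, A[2][2] + B[2][1] = 1 + 7 = 8) = 5 (attained at k = 1)
  C[2][2] = min over k of (A[2][0] + B[0][2] = -1 + 7 = 6, A[2][1] + B[1][2] = 8 + 6 = 14, A[2][2] + B[2][2] = 1 + 3 = 4) = 4 (attained at k = 2)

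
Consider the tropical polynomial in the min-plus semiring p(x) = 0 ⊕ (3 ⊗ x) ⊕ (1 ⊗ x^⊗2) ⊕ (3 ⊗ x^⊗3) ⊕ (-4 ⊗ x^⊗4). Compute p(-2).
p(-2) = -12

A tropical monomial a ⊗ x^⊗i evaluates to a + i · x. Evaluating each term at x = -2:
  Term 0 contributes 0 + 0 · -2 = 0
  Term 1 contributes 3 + 1 · -2 = 1
  Term 2 contributes 1 + 2 · -2 = -3
  Term 3 contributes 3 + 3 · -2 = -3
  Term 4 contributes -4 + 4 · -2 = -12
p(-2) = ⊕ of these = min[0, 1, -3, -3, -12] = -12.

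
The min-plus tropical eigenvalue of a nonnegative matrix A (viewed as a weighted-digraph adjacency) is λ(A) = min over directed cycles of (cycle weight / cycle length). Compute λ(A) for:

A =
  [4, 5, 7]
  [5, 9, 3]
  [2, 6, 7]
λ(A) = 10/3

Enumerate directed cycles and compute their means (weight / length). Sample:
  cycle 0 → 0: weight = 4, length = 1, mean = 4/1 ≈ 4.000
  cycle 1 → 1: weight = 9, length = 1, mean = 9/1 ≈ 9.000
  cycle 2 → 2: weight = 7, length = 1, mean = 7/1 ≈ 7.000
  cycle 0 → 1 → 0: weight = 10, length = 2, mean = 10/2 ≈ 5.000
  cycle 0 → 2 → 0: weight = 9, length = 2, mean = 9/2 ≈ 4.500
  cycle 1 → 0 → 1: weight = 10, length = 2, mean = 10/2 ≈ 5.000
Minimum mean = 3.333, attained e.g. along the cycle 0 → 1 → 2 → 0 with weight 10 and length 3. So λ(A) = 10/3 = 10/3.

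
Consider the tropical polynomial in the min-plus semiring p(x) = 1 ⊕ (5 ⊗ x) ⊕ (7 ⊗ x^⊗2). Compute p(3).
p(3) = 1

A tropical monomial a ⊗ x^⊗i evaluates to a + i · x. Evaluating each term at x = 3:
  Term 0 contributes 1 + 0 · 3 = 1
  Term 1 contributes 5 + 1 · 3 = 8
  Term 2 contributes 7 + 2 · 3 = 13
p(3) = ⊕ of these = min[1, 8, 13] = 1.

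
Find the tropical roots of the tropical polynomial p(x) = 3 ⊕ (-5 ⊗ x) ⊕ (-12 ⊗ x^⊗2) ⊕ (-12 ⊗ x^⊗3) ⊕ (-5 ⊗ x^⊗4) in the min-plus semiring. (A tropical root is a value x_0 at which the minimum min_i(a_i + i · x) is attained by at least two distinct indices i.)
Roots: {-7, 0, 7, 8}

Each tropical root is a break point of the lower envelope of the lines y = a_i + i · x (there are 5 lines, with slopes 0, 1, ..., 4). Only the lines that attain the minimum somewhere contribute to roots; other lines are dominated. Here the surviving (envelope) indices are i = 4, i = 3, i = 2, i = 1, i = 0.
Intersections between consecutive envelope lines give the roots: for adjacent envelope indices i < j the intersection is x = (a_i − a_j) / (j − i). Reading off the sorted break points: {-7, 0, 7, 8}.
Verification: at each break x_0, at least two indices attain the minimum of min_i(a_i + i · x_0).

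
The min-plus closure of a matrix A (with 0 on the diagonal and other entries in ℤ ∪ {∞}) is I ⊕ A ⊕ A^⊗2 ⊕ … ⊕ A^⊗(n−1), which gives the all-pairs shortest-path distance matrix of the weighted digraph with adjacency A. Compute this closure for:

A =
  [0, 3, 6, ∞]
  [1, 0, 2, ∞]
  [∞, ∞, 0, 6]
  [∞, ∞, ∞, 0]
Closure =
  [0, 3, 5, 11]
  [1, 0, 2, 8]
  [∞, ∞, 0, 6]
  [∞, ∞, ∞, 0]

This is the Floyd-Warshall all-pairs shortest-path computation. For each intermediate vertex k = 0, 1, …, 3, update dist[i][j] ← min(dist[i][j], dist[i][k] + dist[k][j]). The final matrix gives, for each (i, j), the minimum total weight of any directed path from i to j (possibly empty when i = j).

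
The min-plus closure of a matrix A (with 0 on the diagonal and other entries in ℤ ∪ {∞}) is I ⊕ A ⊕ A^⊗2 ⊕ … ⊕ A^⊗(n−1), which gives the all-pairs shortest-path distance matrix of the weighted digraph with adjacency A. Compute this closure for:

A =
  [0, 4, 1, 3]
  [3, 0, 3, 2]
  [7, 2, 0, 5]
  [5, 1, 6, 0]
Closure =
  [0, 3, 1, 3]
  [3, 0, 3, 2]
  [5, 2, 0, 4]
  [4, 1, 4, 0]

This is the Floyd-Warshall all-pairs shortest-path computation. For each intermediate vertex k = 0, 1, …, 3, update dist[i][j] ← min(dist[i][j], dist[i][k] + dist[k][j]). The final matrix gives, for each (i, j), the minimum total weight of any directed path from i to j (possibly empty when i = j).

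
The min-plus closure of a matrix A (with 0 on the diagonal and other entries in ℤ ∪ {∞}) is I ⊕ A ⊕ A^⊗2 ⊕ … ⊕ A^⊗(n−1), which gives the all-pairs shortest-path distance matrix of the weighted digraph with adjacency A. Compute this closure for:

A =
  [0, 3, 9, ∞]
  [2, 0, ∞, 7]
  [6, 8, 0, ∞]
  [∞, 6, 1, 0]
Closure =
  [0, 3, 9, 10]
  [2, 0, 8, 7]
  [6, 8, 0, 15]
  [7, 6, 1, 0]

This is the Floyd-Warshall all-pairs shortest-path computation. For each intermediate vertex k = 0, 1, …, 3, update dist[i][j] ← min(dist[i][j], dist[i][k] + dist[k][j]). The final matrix gives, for each (i, j), the minimum total weight of any directed path from i to j (possibly empty when i = j).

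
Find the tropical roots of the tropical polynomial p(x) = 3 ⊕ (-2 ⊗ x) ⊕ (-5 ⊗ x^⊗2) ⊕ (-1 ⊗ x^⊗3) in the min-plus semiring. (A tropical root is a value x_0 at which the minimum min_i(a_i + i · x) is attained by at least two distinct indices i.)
Roots: {-4, 3, 5}

Each tropical root is a break point of the lower envelope of the lines y = a_i + i · x (there are 4 lines, with slopes 0, 1, ..., 3). Only the lines that attain the minimum somewhere contribute to roots; other lines are dominated. Here the surviving (envelope) indices are i = 3, i = 2, i = 1, i = 0.
Intersections between consecutive envelope lines give the roots: for adjacent envelope indices i < j the intersection is x = (a_i − a_j) / (j − i). Reading off the sorted break points: {-4, 3, 5}.
Verification: at each break x_0, at least two indices attain the minimum of min_i(a_i + i · x_0).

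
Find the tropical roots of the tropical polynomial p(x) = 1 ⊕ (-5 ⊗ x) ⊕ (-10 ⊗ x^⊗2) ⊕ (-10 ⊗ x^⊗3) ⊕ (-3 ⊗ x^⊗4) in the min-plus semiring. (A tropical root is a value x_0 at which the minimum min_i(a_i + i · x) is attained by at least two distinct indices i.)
Roots: {-7, 0, 5, 6}

Each tropical root is a break point of the lower envelope of the lines y = a_i + i · x (there are 5 lines, with slopes 0, 1, ..., 4). Only the lines that attain the minimum somewhere contribute to roots; other lines are dominated. Here the surviving (envelope) indices are i = 4, i = 3, i = 2, i = 1, i = 0.
Intersections between consecutive envelope lines give the roots: for adjacent envelope indices i < j the intersection is x = (a_i − a_j) / (j − i). Reading off the sorted break points: {-7, 0, 5, 6}.
Verification: at each break x_0, at least two indices attain the minimum of min_i(a_i + i · x_0).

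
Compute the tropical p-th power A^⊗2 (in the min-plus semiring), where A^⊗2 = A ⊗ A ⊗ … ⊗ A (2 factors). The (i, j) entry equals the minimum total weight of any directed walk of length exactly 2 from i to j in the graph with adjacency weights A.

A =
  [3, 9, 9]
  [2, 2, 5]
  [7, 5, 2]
A^⊗2 =
  [6, 11, 11]
  [4, 4, 7]
  [7, 7, 4]

Each entry (A^⊗2)_ij equals the minimum over all length-2 walks i = v_0 → v_1 → … → v_2 = j of Σ_t A[v_t][v_{t+1}]. For example, for (i, j) = (0, 2) we minimise over 3 possible intermediate vertex sequences; the minimum is 11, attained along the walk 0 → 2 → 2.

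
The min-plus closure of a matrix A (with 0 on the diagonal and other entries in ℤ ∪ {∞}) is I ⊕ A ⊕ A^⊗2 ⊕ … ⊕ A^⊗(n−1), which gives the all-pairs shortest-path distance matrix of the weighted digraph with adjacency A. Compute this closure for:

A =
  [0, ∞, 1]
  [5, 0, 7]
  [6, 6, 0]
Closure =
  [0, 7, 1]
  [5, 0, 6]
  [6, 6, 0]

This is the Floyd-Warshall all-pairs shortest-path computation. For each intermediate vertex k = 0, 1, …, 2, update dist[i][j] ← min(dist[i][j], dist[i][k] + dist[k][j]). The final matrix gives, for each (i, j), the minimum total weight of any directed path from i to j (possibly empty when i = j).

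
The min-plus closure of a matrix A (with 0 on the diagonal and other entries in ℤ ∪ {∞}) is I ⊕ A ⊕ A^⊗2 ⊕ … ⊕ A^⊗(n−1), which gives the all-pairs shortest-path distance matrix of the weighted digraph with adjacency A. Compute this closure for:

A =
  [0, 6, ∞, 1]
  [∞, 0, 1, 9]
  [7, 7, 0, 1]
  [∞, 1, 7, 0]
Closure =
  [0, 2, 3, 1]
  [8, 0, 1, 2]
  [7, 2, 0, 1]
  [9, 1, 2, 0]

This is the Floyd-Warshall all-pairs shortest-path computation. For each intermediate vertex k = 0, 1, …, 3, update dist[i][j] ← min(dist[i][j], dist[i][k] + dist[k][j]). The final matrix gives, for each (i, j), the minimum total weight of any directed path from i to j (possibly empty when i = j).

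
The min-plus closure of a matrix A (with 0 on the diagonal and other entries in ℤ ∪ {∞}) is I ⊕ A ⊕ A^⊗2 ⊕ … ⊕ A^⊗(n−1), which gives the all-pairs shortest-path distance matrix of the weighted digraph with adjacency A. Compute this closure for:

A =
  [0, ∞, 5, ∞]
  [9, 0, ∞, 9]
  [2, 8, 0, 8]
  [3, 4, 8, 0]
Closure =
  [0, 13, 5, 13]
  [9, 0, 14, 9]
  [2, 8, 0, 8]
  [3, 4, 8, 0]

This is the Floyd-Warshall all-pairs shortest-path computation. For each intermediate vertex k = 0, 1, …, 3, update dist[i][j] ← min(dist[i][j], dist[i][k] + dist[k][j]). The final matrix gives, for each (i, j), the minimum total weight of any directed path from i to j (possibly empty when i = j).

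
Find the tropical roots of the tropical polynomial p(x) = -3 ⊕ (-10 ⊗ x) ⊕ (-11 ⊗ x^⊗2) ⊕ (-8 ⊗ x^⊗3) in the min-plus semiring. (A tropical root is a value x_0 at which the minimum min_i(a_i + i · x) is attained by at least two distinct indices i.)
Roots: {-3, 1, 7}

Each tropical root is a break point of the lower envelope of the lines y = a_i + i · x (there are 4 lines, with slopes 0, 1, ..., 3). Only the lines that attain the minimum somewhere contribute to roots; other lines are dominated. Here the surviving (envelope) indices are i = 3, i = 2, i = 1, i = 0.
Intersections between consecutive envelope lines give the roots: for adjacent envelope indices i < j the intersection is x = (a_i − a_j) / (j − i). Reading off the sorted break points: {-3, 1, 7}.
Verification: at each break x_0, at least two indices attain the minimum of min_i(a_i + i · x_0).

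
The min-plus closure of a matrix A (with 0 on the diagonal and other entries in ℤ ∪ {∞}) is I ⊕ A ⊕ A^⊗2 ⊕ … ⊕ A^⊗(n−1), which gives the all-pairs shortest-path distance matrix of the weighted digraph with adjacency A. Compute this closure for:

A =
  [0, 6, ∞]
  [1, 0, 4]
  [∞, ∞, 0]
Closure =
  [0, 6, 10]
  [1, 0, 4]
  [∞, ∞, 0]

This is the Floyd-Warshall all-pairs shortest-path computation. For each intermediate vertex k = 0, 1, …, 2, update dist[i][j] ← min(dist[i][j], dist[i][k] + dist[k][j]). The final matrix gives, for each (i, j), the minimum total weight of any directed path from i to j (possibly empty when i = j).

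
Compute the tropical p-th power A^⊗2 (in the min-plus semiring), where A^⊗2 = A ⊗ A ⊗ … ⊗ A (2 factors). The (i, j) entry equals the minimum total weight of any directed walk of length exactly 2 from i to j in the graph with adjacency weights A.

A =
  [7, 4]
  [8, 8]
A^⊗2 =
  [12, 11]
  [15, 12]

Each entry (A^⊗2)_ij equals the minimum over all length-2 walks i = v_0 → v_1 → … → v_2 = j of Σ_t A[v_t][v_{t+1}]. For example, for (i, j) = (0, 1) we minimise over 2 possible intermediate vertex sequences; the minimum is 11, attained along the walk 0 → 0 → 1.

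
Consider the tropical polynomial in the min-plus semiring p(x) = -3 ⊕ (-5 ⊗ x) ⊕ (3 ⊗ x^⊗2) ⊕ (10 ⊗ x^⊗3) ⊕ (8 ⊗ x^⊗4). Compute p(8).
p(8) = -3

A tropical monomial a ⊗ x^⊗i evaluates to a + i · x. Evaluating each term at x = 8:
  Term 0 contributes -3 + 0 · 8 = -3
  Term 1 contributes -5 + 1 · 8 = 3
  Term 2 contributes 3 + 2 · 8 = 19
  Term 3 contributes 10 + 3 · 8 = 34
  Term 4 contributes 8 + 4 · 8 = 40
p(8) = ⊕ of these = min[-3, 3, 19, 34, 40] = -3.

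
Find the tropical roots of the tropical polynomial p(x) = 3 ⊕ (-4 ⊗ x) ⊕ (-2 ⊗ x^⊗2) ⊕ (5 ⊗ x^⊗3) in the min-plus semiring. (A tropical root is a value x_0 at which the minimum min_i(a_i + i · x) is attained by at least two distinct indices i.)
Roots: {-7, -2, 7}

Each tropical root is a break point of the lower envelope of the lines y = a_i + i · x (there are 4 lines, with slopes 0, 1, ..., 3). Only the lines that attain the minimum somewhere contribute to roots; other lines are dominated. Here the surviving (envelope) indices are i = 3, i = 2, i = 1, i = 0.
Intersections between consecutive envelope lines give the roots: for adjacent envelope indices i < j the intersection is x = (a_i − a_j) / (j − i). Reading off the sorted break points: {-7, -2, 7}.
Verification: at each break x_0, at least two indices attain the minimum of min_i(a_i + i · x_0).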